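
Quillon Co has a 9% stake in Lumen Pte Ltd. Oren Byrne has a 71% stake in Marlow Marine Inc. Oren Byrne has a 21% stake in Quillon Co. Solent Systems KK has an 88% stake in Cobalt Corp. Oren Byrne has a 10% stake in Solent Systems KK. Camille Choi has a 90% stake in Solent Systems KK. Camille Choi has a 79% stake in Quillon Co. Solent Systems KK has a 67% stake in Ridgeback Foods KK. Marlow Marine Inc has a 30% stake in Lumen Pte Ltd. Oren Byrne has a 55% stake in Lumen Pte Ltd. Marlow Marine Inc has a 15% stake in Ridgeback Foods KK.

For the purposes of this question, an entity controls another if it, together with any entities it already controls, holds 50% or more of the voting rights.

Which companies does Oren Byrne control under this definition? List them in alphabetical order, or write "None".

Oren holds 71% of Marlow, so Oren controls Marlow.
Oren and Marlow together hold 55% + 30% = 85% of Lumen, so Oren controls Lumen.
No other company's threshold is met.

Lumen Pte Ltd, Marlow Marine Inc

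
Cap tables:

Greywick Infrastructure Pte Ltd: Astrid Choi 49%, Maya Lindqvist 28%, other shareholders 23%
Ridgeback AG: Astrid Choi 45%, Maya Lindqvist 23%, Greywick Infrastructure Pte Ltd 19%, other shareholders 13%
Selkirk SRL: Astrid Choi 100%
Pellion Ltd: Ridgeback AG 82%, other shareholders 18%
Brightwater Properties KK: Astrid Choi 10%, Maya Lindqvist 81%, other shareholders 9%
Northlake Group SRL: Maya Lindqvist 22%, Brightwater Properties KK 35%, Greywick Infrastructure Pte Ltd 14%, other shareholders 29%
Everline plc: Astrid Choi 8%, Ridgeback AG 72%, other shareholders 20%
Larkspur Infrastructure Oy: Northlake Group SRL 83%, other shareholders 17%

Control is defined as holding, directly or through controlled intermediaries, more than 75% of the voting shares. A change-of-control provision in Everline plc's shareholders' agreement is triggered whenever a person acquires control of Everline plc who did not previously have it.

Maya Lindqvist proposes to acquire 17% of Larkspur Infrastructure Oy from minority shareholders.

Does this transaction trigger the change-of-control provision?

The purchase changes only Maya's holdings, so Maya is the only person who could newly come to control Everline.
Maya holds 81% of Brightwater, so Maya controls Brightwater.
Neither Maya nor any entity Maya controls holds any voting interest in Everline.
So before the transaction, Maya does not control Everline.
After the purchase, Maya holds 17% of Larkspur directly.
Maya's side now holds 17% of Larkspur, not > 75%, so Maya still does not control Larkspur.
After the transaction, neither Maya nor any entity Maya controls holds a voting interest in Everline, so Maya still does not control it.
No new person acquires control, so the clause is not triggered.

No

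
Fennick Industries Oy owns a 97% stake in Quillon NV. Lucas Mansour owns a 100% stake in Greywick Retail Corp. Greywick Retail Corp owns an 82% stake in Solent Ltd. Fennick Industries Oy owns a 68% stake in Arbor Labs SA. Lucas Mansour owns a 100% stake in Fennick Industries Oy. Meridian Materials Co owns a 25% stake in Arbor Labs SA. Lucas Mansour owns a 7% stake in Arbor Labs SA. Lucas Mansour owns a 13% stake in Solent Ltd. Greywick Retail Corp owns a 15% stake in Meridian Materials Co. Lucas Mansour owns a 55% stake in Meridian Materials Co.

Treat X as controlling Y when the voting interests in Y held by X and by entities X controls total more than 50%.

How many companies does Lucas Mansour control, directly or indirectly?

Lucas holds 100% of Fennick, so Lucas controls Fennick.
Lucas holds 100% of Greywick, so Lucas controls Greywick.
Greywick and Lucas together hold 15% + 55% = 70% of Meridian, so Lucas controls Meridian.
Fennick holds 97% of Quillon, so Lucas controls Quillon.
Greywick and Lucas together hold 82% + 13% = 95% of Solent, so Lucas controls Solent.
Fennick and Meridian and Lucas together hold 68% + 25% + 7% = 100% of Arbor, so Lucas controls Arbor.
Lucas controls 6 companies.

6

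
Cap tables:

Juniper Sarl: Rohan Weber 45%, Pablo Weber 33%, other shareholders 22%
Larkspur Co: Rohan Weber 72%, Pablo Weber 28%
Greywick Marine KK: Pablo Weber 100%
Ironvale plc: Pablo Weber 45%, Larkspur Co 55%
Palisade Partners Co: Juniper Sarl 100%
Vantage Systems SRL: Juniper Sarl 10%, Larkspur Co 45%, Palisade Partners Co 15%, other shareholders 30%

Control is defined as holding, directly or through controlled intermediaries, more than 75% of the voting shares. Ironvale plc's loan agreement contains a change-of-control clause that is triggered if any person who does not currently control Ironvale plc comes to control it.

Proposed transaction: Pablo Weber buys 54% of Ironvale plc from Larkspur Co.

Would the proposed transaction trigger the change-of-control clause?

Yes

The purchase adds only to Pablo's holdings (Larkspur's stake shrinks), so Pablo is the only person who could newly come to control Ironvale.
Pablo holds 100% of Greywick, so Pablo controls Greywick.
In Ironvale, Pablo's side holds only 45%, not > 75%.
So before the transaction, Pablo does not control Ironvale.
After the purchase, Pablo's direct stake in Ironvale rises to 45% + 54% = 99%, and Larkspur's stake falls to 1%.
Pablo holds 99% of Ironvale, so Pablo controls Ironvale.
Pablo did not control Ironvale before and does after, so the clause is triggered.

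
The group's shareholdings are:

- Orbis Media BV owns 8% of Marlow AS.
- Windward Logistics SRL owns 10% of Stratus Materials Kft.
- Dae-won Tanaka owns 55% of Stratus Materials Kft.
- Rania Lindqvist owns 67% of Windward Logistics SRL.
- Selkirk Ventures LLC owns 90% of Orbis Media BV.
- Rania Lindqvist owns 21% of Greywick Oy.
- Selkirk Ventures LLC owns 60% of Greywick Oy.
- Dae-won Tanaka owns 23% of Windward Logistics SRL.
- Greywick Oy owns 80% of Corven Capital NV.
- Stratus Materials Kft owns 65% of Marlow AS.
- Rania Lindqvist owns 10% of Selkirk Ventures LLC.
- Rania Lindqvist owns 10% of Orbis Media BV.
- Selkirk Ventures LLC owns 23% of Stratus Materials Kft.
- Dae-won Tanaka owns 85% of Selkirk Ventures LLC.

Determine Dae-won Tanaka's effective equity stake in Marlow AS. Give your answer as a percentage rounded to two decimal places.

56.07%

Dae-won reaches Marlow along 4 paths.
Via Selkirk → Orbis: 85% × 90% × 8% = 6.12%.
Via Stratus: 55% × 65% = 35.75%.
Via Selkirk → Stratus: 85% × 23% × 65% = 12.7075%.
Via Windward → Stratus: 23% × 10% × 65% = 1.495%.
Total: 6.12% + 35.75% + 12.7075% + 1.495% = 56.0725%.
Rounded: 56.07%.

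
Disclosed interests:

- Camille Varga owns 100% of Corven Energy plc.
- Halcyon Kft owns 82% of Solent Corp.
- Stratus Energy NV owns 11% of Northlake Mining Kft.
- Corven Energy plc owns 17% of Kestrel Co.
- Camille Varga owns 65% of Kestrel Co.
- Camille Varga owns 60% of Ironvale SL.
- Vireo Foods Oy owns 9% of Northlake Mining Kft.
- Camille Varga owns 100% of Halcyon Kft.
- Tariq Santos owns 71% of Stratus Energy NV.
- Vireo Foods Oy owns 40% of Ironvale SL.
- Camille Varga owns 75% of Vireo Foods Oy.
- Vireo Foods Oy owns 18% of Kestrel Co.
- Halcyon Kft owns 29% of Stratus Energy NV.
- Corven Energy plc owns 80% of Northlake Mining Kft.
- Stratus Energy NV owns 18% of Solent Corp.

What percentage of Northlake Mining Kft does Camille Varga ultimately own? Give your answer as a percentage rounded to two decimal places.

Camille reaches Northlake along 3 paths.
Via Corven: 100% × 80% = 80%.
Via Vireo: 75% × 9% = 6.75%.
Via Halcyon → Stratus: 100% × 29% × 11% = 3.19%.
Total: 80% + 6.75% + 3.19% = 89.94%.

89.94%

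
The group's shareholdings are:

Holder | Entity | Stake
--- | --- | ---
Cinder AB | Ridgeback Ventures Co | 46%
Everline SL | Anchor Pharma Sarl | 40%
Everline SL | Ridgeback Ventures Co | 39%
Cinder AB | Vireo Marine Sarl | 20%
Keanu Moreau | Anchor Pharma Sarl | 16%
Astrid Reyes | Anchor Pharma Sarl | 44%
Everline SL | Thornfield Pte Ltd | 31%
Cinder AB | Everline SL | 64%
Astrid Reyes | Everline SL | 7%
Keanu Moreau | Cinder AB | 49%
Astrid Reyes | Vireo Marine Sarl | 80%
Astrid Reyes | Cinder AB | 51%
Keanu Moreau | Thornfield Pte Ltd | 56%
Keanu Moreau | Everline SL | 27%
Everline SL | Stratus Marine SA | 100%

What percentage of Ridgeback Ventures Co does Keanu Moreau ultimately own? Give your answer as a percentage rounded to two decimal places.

Keanu reaches Ridgeback along 3 paths.
Via Everline: 27% × 39% = 10.53%.
Via Cinder → Everline: 49% × 64% × 39% = 12.2304%.
Via Cinder: 49% × 46% = 22.54%.
Total: 10.53% + 12.2304% + 22.54% = 45.3004%.
Rounded: 45.30%.

45.30%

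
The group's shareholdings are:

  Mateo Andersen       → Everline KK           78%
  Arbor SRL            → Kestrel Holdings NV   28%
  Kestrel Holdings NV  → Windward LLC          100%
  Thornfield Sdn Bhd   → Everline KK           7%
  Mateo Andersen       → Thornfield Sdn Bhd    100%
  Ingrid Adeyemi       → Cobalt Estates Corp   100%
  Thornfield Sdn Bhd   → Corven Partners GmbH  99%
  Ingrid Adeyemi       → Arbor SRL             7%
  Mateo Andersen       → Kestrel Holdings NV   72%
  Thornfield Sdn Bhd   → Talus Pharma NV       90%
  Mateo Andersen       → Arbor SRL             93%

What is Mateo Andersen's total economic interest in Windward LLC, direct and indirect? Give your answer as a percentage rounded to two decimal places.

Mateo reaches Windward along 2 paths.
Via Arbor → Kestrel: 93% × 28% × 100% = 26.04%.
Via Kestrel: 72% × 100% = 72%.
Total: 26.04% + 72% = 98.04%.

98.04%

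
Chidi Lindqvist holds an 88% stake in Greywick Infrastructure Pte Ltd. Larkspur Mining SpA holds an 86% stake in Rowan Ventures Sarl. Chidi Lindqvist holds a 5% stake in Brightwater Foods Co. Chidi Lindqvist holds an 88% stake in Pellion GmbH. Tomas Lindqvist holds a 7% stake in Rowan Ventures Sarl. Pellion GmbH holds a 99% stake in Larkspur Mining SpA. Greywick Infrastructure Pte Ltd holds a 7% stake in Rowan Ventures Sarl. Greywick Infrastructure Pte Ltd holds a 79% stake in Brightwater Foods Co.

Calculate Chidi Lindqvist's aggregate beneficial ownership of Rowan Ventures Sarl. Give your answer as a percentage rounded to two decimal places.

81.08%

Chidi reaches Rowan along 2 paths.
Via Pellion → Larkspur: 88% × 99% × 86% = 74.9232%.
Via Greywick: 88% × 7% = 6.16%.
Total: 74.9232% + 6.16% = 81.0832%.
Rounded: 81.08%.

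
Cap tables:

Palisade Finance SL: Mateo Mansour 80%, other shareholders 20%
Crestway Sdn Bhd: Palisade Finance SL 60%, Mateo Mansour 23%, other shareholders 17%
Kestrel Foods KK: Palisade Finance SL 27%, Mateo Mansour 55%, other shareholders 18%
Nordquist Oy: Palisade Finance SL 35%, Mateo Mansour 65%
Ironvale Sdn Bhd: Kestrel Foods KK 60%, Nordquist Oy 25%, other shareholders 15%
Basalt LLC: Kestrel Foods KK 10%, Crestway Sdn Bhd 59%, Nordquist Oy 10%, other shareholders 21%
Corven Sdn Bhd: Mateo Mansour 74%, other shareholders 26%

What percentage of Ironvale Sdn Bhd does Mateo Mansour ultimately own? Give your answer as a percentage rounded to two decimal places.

Mateo reaches Ironvale along 4 paths.
Via Palisade → Kestrel: 80% × 27% × 60% = 12.96%.
Via Kestrel: 55% × 60% = 33%.
Via Palisade → Nordquist: 80% × 35% × 25% = 7%.
Via Nordquist: 65% × 25% = 16.25%.
Total: 12.96% + 33% + 7% + 16.25% = 69.21%.

69.21%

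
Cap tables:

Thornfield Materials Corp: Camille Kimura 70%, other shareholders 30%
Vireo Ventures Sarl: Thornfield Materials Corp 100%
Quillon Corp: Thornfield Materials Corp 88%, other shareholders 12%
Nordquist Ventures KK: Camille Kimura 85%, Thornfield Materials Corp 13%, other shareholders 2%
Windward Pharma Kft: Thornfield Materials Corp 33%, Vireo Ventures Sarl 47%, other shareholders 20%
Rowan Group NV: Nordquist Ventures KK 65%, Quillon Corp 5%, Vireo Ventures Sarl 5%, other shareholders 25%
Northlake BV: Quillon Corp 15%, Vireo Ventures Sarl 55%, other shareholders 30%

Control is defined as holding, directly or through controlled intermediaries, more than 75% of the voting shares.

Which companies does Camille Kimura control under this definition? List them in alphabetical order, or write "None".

Nordquist Ventures KK

Camille holds 85% of Nordquist, so Camille controls Nordquist.
No other company's threshold is met.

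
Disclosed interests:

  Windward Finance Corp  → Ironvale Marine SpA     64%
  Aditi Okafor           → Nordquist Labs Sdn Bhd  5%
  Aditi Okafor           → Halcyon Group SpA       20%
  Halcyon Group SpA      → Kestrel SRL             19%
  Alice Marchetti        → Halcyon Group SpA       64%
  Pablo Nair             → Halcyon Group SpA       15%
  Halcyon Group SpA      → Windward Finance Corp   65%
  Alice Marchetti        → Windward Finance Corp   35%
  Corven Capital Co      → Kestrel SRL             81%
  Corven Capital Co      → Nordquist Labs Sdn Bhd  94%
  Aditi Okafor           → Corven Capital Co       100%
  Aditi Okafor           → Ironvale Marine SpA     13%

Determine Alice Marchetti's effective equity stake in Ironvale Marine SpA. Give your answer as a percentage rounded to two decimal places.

49.02%

Alice reaches Ironvale along 2 paths.
Via Halcyon → Windward: 64% × 65% × 64% = 26.624%.
Via Windward: 35% × 64% = 22.4%.
Total: 26.624% + 22.4% = 49.024%.
Rounded: 49.02%.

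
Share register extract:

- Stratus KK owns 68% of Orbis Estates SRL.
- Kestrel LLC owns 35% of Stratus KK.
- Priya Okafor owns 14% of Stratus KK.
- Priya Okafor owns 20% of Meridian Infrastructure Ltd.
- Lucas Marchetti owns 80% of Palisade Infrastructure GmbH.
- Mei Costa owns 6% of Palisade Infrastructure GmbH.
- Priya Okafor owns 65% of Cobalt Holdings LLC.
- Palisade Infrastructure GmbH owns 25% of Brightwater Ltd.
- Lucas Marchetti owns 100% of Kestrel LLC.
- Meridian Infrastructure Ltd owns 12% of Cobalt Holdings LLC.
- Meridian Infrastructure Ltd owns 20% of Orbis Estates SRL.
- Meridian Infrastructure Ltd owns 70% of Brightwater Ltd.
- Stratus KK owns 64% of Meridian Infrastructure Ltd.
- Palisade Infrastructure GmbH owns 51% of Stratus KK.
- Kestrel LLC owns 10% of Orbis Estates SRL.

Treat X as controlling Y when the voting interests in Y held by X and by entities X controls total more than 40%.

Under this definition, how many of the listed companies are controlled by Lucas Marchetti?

6

Lucas holds 80% of Palisade, so Lucas controls Palisade.
Lucas holds 100% of Kestrel, so Lucas controls Kestrel.
Palisade and Kestrel together hold 51% + 35% = 86% of Stratus, so Lucas controls Stratus.
Stratus holds 64% of Meridian, so Lucas controls Meridian.
Kestrel and Stratus and Meridian together hold 10% + 68% + 20% = 98% of Orbis, so Lucas controls Orbis.
Meridian and Palisade together hold 70% + 25% = 95% of Brightwater, so Lucas controls Brightwater.
No other company's threshold is met.
Lucas controls 6 companies.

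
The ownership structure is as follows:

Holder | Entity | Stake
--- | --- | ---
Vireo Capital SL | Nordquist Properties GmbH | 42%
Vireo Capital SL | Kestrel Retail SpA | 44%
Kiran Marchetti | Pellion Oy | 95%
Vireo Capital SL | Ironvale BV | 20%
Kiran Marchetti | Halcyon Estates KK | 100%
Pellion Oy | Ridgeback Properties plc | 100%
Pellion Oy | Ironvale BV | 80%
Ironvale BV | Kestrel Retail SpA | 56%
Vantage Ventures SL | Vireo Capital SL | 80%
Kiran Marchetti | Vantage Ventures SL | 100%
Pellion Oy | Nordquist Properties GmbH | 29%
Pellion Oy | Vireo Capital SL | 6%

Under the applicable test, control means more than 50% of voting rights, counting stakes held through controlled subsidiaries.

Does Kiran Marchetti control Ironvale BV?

Yes

Kiran holds 95% of Pellion, so Kiran controls Pellion.
Kiran holds 100% of Vantage, so Kiran controls Vantage.
Pellion and Vantage together hold 6% + 80% = 86% of Vireo, so Kiran controls Vireo.
Pellion and Vireo together hold 80% + 20% = 100% of Ironvale, so Kiran controls Ironvale.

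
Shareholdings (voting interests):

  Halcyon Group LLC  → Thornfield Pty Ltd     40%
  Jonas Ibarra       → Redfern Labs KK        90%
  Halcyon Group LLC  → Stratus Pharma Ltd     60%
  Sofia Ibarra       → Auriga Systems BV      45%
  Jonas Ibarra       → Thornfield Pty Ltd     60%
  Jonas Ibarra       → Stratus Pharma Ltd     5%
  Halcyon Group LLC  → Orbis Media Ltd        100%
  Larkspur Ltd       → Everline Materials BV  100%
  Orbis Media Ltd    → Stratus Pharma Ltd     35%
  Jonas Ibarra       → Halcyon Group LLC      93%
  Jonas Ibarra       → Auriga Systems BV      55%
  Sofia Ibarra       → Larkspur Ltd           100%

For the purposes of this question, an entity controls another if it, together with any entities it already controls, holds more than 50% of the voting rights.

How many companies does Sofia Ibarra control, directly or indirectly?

Sofia holds 100% of Larkspur, so Sofia controls Larkspur.
Larkspur holds 100% of Everline, so Sofia controls Everline.
No other company's threshold is met.
Sofia controls 2 companies.

2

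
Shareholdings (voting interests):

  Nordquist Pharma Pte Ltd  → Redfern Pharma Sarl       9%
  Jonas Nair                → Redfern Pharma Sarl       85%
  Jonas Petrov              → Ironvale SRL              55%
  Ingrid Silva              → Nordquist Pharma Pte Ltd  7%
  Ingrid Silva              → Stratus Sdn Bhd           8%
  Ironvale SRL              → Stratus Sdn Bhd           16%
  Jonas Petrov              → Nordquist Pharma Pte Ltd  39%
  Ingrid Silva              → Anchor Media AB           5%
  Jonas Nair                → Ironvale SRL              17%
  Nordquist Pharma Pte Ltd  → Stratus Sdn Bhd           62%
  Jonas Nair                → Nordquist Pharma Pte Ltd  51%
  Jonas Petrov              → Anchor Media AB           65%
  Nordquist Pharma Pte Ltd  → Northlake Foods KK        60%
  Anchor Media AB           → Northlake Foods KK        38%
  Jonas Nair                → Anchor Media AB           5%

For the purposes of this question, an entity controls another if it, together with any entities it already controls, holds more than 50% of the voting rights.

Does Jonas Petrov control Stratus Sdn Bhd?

Jonas Petrov holds 65% of Anchor, so Jonas Petrov controls Anchor.
Jonas Petrov holds 55% of Ironvale, so Jonas Petrov controls Ironvale.
In Stratus, Jonas Petrov's side holds only 16%, not > 50%.
So Jonas Petrov does not control Stratus.

No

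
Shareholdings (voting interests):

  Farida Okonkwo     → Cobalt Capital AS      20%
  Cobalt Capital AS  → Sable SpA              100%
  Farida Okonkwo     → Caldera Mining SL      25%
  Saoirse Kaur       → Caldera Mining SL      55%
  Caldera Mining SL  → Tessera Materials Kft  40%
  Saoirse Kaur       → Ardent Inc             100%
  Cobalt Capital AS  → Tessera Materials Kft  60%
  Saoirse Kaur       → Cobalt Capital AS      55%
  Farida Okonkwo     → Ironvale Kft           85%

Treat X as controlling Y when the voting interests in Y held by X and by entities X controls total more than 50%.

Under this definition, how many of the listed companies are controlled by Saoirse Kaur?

Saoirse holds 55% of Caldera, so Saoirse controls Caldera.
Saoirse holds 55% of Cobalt, so Saoirse controls Cobalt.
Cobalt holds 100% of Sable, so Saoirse controls Sable.
Saoirse holds 100% of Ardent, so Saoirse controls Ardent.
Caldera and Cobalt together hold 40% + 60% = 100% of Tessera, so Saoirse controls Tessera.
No other company's threshold is met.
Saoirse controls 5 companies.

5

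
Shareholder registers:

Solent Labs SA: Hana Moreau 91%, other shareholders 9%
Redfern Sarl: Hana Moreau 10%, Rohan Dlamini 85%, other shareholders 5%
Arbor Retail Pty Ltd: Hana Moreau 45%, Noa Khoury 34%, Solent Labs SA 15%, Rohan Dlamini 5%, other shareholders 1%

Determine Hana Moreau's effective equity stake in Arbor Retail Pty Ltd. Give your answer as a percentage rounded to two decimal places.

Hana reaches Arbor along 2 paths.
Direct stake: 45% = 45%.
Via Solent: 91% × 15% = 13.65%.
Total: 45% + 13.65% = 58.65%.

58.65%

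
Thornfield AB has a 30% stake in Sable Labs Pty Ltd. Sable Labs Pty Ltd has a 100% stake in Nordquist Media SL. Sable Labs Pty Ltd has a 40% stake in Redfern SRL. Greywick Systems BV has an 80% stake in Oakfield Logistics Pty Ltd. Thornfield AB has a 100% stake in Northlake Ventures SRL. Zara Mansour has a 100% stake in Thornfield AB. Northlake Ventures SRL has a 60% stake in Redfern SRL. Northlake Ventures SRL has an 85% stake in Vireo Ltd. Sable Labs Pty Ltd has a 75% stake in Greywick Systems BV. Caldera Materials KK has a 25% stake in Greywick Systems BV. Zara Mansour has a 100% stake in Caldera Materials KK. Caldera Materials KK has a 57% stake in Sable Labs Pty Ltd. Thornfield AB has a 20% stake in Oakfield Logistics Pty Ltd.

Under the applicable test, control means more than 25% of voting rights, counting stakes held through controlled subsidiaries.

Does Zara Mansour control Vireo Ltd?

Zara holds 100% of Thornfield, so Zara controls Thornfield.
Thornfield holds 100% of Northlake, so Zara controls Northlake.
Northlake holds 85% of Vireo, so Zara controls Vireo.

Yes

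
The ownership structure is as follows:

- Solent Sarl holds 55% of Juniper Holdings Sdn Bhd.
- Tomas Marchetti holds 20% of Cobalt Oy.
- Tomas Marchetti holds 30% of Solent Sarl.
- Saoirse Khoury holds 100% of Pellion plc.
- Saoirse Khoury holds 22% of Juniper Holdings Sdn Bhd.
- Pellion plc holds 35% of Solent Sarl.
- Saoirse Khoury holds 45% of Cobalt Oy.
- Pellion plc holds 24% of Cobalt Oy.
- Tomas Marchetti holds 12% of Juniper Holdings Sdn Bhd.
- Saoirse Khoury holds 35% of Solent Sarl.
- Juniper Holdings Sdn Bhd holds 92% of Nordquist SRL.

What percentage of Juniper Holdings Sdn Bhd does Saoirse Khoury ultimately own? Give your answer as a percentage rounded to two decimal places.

Saoirse reaches Juniper along 3 paths.
Via Solent: 35% × 55% = 19.25%.
Via Pellion → Solent: 100% × 35% × 55% = 19.25%.
Direct stake: 22% = 22%.
Total: 19.25% + 19.25% + 22% = 60.5%.
Rounded: 60.50%.

60.50%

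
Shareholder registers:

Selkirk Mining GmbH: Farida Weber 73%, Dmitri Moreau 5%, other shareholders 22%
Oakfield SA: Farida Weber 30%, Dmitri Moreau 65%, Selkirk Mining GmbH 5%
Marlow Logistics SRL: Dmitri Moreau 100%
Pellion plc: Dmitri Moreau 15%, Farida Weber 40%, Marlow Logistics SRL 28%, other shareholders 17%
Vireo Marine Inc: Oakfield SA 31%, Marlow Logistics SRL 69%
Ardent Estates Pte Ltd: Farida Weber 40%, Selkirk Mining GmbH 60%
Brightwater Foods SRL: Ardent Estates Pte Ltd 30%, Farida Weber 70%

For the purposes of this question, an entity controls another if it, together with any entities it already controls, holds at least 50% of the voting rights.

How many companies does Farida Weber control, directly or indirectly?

Farida holds 73% of Selkirk, so Farida controls Selkirk.
Farida and Selkirk together hold 40% + 60% = 100% of Ardent, so Farida controls Ardent.
Ardent and Farida together hold 30% + 70% = 100% of Brightwater, so Farida controls Brightwater.
No other company's threshold is met.
Farida controls 3 companies.

3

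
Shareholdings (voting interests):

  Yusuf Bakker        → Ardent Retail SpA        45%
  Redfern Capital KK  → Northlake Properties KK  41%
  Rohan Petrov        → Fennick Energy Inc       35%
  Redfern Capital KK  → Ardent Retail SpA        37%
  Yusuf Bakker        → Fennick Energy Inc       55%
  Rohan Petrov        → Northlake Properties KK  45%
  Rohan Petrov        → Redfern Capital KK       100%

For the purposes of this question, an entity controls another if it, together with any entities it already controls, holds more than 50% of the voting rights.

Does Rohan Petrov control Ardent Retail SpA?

No

Rohan holds 100% of Redfern, so Rohan controls Redfern.
Redfern and Rohan together hold 41% + 45% = 86% of Northlake, so Rohan controls Northlake.
In Ardent, Rohan's side holds only 37%, not > 50%.
So Rohan does not control Ardent.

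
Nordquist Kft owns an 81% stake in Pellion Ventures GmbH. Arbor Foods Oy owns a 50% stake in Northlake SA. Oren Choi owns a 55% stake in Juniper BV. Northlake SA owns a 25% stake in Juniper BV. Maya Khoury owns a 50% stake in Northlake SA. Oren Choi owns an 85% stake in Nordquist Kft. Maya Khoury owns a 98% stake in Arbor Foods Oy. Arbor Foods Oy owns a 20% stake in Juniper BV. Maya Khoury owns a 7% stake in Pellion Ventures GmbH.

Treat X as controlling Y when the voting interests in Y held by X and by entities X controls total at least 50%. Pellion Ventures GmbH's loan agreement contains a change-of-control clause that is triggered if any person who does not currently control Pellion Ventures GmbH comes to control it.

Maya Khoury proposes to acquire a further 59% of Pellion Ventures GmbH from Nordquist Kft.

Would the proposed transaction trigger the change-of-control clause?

Yes

The purchase adds only to Maya's holdings (Nordquist's stake shrinks), so Maya is the only person who could newly come to control Pellion.
Maya holds 98% of Arbor, so Maya controls Arbor.
Maya and Arbor together hold 50% + 50% = 100% of Northlake, so Maya controls Northlake.
In Pellion, Maya's side holds only 7%, not ≥ 50%.
So before the transaction, Maya does not control Pellion.
After the purchase, Maya's direct stake in Pellion rises to 7% + 59% = 66%, and Nordquist's stake falls to 22%.
Maya holds 66% of Pellion, so Maya controls Pellion.
Maya did not control Pellion before and does after, so the clause is triggered.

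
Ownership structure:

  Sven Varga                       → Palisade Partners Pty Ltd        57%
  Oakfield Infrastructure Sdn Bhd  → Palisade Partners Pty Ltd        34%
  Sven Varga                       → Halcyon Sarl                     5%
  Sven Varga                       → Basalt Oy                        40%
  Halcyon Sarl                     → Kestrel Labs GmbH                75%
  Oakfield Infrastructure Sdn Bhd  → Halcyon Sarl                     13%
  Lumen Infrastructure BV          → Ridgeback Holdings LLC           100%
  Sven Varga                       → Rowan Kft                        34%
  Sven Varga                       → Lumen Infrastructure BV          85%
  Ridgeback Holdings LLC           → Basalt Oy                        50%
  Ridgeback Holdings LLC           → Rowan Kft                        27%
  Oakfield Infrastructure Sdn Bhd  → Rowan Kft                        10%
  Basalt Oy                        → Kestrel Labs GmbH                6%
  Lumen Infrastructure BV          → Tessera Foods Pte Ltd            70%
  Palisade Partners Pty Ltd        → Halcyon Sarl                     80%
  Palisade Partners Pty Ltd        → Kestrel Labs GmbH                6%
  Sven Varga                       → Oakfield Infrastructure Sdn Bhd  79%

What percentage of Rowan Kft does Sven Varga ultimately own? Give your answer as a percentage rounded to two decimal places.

64.85%

Sven reaches Rowan along 3 paths.
Via Oakfield: 79% × 10% = 7.9%.
Direct stake: 34% = 34%.
Via Lumen → Ridgeback: 85% × 100% × 27% = 22.95%.
Total: 7.9% + 34% + 22.95% = 64.85%.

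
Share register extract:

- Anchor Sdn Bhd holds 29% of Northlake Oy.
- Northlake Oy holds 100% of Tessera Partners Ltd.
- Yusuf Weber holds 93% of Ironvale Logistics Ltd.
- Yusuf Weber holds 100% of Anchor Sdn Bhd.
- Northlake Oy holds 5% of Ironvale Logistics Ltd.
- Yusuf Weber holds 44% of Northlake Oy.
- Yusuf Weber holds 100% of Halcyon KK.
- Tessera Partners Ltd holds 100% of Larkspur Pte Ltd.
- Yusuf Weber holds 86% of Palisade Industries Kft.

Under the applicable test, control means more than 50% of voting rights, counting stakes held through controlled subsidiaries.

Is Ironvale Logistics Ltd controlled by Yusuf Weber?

Yes

Yusuf holds 100% of Anchor, so Yusuf controls Anchor.
Anchor and Yusuf together hold 29% + 44% = 73% of Northlake, so Yusuf controls Northlake.
Yusuf and Northlake together hold 93% + 5% = 98% of Ironvale, so Yusuf controls Ironvale.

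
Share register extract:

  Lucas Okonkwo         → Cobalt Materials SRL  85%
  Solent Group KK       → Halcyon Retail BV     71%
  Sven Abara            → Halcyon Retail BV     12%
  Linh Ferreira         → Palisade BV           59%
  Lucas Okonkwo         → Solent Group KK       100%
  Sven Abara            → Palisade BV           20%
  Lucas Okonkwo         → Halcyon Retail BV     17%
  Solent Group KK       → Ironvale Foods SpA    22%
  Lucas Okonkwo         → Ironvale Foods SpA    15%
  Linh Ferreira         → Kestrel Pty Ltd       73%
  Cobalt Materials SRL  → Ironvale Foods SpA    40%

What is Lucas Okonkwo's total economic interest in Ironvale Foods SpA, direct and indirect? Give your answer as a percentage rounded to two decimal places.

71.00%

Lucas reaches Ironvale along 3 paths.
Via Solent: 100% × 22% = 22%.
Direct stake: 15% = 15%.
Via Cobalt: 85% × 40% = 34%.
Total: 22% + 15% + 34% = 71%.
Rounded: 71.00%.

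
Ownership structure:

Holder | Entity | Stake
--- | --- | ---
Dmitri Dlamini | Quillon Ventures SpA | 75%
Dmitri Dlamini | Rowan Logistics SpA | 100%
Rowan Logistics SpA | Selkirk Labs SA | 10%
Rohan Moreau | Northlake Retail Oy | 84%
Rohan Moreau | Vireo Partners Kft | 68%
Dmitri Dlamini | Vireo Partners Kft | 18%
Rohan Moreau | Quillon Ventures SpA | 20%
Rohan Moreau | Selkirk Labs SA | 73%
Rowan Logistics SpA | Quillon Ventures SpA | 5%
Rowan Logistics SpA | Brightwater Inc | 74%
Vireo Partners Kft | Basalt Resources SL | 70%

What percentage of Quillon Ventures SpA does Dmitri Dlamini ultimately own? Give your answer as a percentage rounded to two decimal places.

Dmitri reaches Quillon along 2 paths.
Via Rowan: 100% × 5% = 5%.
Direct stake: 75% = 75%.
Total: 5% + 75% = 80%.
Rounded: 80.00%.

80.00%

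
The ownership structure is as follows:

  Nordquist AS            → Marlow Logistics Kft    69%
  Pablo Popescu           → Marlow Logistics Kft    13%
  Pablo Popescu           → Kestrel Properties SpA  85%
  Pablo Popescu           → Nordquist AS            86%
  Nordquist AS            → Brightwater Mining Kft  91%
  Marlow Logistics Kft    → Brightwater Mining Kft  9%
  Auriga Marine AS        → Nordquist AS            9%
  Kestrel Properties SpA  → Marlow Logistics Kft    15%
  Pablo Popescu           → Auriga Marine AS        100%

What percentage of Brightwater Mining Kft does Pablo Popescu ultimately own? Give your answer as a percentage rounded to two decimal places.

94.67%

Pablo reaches Brightwater along 6 paths.
Via Nordquist: 86% × 91% = 78.26%.
Via Auriga → Nordquist: 100% × 9% × 91% = 8.19%.
Via Kestrel → Marlow: 85% × 15% × 9% = 1.1475%.
Via Nordquist → Marlow: 86% × 69% × 9% = 5.3406%.
Via Auriga → Nordquist → Marlow: 100% × 9% × 69% × 9% = 0.5589%.
Via Marlow: 13% × 9% = 1.17%.
Total: 78.26% + 8.19% + 1.1475% + 5.3406% + 0.5589% + 1.17% = 94.667%.
Rounded: 94.67%.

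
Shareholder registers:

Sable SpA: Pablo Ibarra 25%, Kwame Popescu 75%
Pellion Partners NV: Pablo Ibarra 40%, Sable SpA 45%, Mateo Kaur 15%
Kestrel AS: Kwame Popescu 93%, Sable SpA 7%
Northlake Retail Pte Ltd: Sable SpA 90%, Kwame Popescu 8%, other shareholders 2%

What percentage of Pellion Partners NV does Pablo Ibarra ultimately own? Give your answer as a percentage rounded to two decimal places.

51.25%

Pablo reaches Pellion along 2 paths.
Direct stake: 40% = 40%.
Via Sable: 25% × 45% = 11.25%.
Total: 40% + 11.25% = 51.25%.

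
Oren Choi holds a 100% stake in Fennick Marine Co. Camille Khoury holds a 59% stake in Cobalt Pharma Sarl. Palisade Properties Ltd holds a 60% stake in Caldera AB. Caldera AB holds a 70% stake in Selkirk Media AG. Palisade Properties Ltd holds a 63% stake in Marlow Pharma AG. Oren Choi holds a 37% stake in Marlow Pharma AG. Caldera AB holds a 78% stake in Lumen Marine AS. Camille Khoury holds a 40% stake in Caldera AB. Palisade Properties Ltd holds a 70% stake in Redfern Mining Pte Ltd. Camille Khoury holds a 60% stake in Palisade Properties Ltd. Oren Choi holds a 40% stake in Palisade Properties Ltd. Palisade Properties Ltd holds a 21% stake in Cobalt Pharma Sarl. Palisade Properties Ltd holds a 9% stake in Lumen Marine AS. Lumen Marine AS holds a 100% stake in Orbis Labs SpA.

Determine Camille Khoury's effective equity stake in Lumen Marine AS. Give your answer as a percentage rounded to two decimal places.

Camille reaches Lumen along 3 paths.
Via Palisade → Caldera: 60% × 60% × 78% = 28.08%.
Via Caldera: 40% × 78% = 31.2%.
Via Palisade: 60% × 9% = 5.4%.
Total: 28.08% + 31.2% + 5.4% = 64.68%.

64.68%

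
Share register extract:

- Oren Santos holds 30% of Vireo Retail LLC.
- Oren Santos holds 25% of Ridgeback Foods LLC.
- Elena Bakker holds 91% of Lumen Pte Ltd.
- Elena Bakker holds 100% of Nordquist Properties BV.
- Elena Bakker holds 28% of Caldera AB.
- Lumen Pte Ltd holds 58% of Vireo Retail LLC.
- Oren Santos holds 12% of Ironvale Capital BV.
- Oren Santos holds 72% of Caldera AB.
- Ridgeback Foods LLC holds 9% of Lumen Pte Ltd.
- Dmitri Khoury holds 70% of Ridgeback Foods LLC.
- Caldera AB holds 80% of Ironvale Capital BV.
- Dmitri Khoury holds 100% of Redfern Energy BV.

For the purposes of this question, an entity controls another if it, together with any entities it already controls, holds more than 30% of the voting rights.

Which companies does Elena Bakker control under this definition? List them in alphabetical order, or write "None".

Lumen Pte Ltd, Nordquist Properties BV, Vireo Retail LLC

Elena holds 100% of Nordquist, so Elena controls Nordquist.
Elena holds 91% of Lumen, so Elena controls Lumen.
Lumen holds 58% of Vireo, so Elena controls Vireo.
No other company's threshold is met.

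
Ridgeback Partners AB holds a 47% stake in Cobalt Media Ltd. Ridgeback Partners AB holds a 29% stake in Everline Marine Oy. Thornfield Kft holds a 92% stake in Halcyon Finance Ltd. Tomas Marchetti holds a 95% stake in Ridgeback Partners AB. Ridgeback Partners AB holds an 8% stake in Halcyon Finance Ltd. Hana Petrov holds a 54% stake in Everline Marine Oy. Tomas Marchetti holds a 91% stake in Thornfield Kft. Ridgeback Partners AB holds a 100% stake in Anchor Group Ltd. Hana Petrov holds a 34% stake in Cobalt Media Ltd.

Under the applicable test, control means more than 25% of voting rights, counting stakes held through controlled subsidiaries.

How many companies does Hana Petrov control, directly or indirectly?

Hana holds 34% of Cobalt, so Hana controls Cobalt.
Hana holds 54% of Everline, so Hana controls Everline.
No other company's threshold is met.
Hana controls 2 companies.

2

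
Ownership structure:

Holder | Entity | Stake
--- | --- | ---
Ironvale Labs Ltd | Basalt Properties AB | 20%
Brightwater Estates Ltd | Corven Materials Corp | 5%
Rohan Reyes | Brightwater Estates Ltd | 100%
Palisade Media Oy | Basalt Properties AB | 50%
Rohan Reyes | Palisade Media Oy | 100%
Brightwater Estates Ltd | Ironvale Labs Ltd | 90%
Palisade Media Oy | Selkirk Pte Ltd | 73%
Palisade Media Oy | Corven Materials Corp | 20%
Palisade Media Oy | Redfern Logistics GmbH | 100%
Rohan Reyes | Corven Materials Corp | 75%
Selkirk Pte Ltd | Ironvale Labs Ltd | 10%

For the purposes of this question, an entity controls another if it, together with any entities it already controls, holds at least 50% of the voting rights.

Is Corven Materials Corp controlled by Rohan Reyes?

Yes

Rohan holds 100% of Brightwater, so Rohan controls Brightwater.
Rohan holds 100% of Palisade, so Rohan controls Palisade.
Rohan and Palisade and Brightwater together hold 75% + 20% + 5% = 100% of Corven, so Rohan controls Corven.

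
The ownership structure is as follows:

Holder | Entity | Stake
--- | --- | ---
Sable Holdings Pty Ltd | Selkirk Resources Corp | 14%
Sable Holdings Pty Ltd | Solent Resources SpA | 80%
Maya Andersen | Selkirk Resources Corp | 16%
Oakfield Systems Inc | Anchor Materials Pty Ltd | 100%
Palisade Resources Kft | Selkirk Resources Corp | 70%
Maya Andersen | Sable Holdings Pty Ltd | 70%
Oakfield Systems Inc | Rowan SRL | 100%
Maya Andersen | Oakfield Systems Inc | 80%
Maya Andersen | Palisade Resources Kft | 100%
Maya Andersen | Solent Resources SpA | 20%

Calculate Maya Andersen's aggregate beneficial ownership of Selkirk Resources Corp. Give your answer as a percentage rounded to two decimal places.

95.80%

Maya reaches Selkirk along 3 paths.
Via Palisade: 100% × 70% = 70%.
Direct stake: 16% = 16%.
Via Sable: 70% × 14% = 9.8%.
Total: 70% + 16% + 9.8% = 95.8%.
Rounded: 95.80%.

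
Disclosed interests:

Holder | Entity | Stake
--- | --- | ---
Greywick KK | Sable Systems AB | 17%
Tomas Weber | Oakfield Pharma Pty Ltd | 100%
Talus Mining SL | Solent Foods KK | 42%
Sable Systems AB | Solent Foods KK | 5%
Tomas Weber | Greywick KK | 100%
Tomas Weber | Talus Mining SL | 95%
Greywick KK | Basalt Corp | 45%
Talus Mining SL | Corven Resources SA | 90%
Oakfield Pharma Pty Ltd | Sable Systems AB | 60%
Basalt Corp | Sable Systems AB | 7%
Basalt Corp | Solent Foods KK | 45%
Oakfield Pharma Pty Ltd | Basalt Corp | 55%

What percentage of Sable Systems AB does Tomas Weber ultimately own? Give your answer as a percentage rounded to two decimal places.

84.00%

Tomas reaches Sable along 4 paths.
Via Greywick: 100% × 17% = 17%.
Via Greywick → Basalt: 100% × 45% × 7% = 3.15%.
Via Oakfield → Basalt: 100% × 55% × 7% = 3.85%.
Via Oakfield: 100% × 60% = 60%.
Total: 17% + 3.15% + 3.85% + 60% = 84%.
Rounded: 84.00%.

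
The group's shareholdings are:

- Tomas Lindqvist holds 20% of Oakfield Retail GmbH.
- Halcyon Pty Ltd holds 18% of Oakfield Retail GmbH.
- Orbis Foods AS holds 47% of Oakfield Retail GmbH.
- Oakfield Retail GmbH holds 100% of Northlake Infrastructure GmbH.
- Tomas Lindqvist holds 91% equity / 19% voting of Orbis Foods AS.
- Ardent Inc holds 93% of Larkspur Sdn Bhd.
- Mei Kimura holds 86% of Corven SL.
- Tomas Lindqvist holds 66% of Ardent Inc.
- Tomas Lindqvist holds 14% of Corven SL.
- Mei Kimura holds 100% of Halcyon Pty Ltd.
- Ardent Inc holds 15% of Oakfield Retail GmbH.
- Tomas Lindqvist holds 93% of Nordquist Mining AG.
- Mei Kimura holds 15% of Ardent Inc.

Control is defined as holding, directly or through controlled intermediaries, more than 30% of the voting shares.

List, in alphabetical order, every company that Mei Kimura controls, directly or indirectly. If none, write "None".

Corven SL, Halcyon Pty Ltd

Mei holds 100% of Halcyon, so Mei controls Halcyon.
Mei holds 86% of Corven, so Mei controls Corven.
No other company's threshold is met.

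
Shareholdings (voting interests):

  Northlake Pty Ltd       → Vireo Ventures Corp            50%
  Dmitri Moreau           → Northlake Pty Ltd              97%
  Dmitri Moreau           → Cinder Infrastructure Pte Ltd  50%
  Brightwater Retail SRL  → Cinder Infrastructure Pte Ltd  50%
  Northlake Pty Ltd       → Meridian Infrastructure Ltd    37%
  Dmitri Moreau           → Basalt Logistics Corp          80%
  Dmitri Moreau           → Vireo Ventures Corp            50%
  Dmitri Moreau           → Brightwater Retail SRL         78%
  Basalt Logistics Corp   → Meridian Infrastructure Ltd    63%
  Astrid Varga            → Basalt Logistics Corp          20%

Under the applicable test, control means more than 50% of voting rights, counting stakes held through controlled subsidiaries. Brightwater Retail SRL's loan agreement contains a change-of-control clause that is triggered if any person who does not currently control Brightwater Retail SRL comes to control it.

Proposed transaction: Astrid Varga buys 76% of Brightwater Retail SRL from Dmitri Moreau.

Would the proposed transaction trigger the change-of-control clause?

The purchase adds only to Astrid's holdings (Dmitri's stake shrinks), so Astrid is the only person who could newly come to control Brightwater.
Astrid's largest direct stake is 20% in Basalt, which does not meet the threshold, so Astrid controls no company.
Neither Astrid nor any entity Astrid controls holds any voting interest in Brightwater.
So before the transaction, Astrid does not control Brightwater.
After the purchase, Astrid holds 76% of Brightwater directly, and Dmitri's stake falls to 2%.
Astrid holds 76% of Brightwater, so Astrid controls Brightwater.
Astrid did not control Brightwater before and does after, so the clause is triggered.

Yes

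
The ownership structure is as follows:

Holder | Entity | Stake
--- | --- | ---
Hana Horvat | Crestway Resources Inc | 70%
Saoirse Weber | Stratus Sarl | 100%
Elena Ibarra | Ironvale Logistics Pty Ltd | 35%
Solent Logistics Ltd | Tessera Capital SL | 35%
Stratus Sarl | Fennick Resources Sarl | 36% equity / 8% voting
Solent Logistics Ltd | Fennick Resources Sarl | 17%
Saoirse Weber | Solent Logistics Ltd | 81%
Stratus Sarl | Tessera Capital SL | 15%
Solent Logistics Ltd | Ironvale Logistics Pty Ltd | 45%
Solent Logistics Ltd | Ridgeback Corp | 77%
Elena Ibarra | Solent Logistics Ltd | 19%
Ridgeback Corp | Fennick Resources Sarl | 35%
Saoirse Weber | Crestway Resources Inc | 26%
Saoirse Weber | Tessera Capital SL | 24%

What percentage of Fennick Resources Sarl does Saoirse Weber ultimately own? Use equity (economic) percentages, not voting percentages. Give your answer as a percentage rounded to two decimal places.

Saoirse reaches Fennick along 3 paths.
Via Solent → Ridgeback: 81% × 77% × 35% = 21.8295%.
Via Stratus: 100% × 36% = 36%.
Via Solent: 81% × 17% = 13.77%.
Total: 21.8295% + 36% + 13.77% = 71.5995%.
Rounded: 71.60%.

71.60%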